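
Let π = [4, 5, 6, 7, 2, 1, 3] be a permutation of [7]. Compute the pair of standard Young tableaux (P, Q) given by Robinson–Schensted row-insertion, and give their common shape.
P = [1, 3, 6, 7] / [2, 5] / [4];  Q = [1, 2, 3, 4] / [5, 7] / [6];  common shape = (4, 2, 1)

Row-insert the values π_1, π_2, … into P one at a time, bumping the leftmost entry strictly greater than the inserted value down to the next row. The recording tableau Q records, in position (i, j), the step at which that cell was added to P.
  Insert 4 (step 1): P = [4];  Q = [1]
  Insert 5 (step 2): P = [4, 5];  Q = [1, 2]
  Insert 6 (step 3): P = [4, 5, 6];  Q = [1, 2, 3]
  Insert 7 (step 4): P = [4, 5, 6, 7];  Q = [1, 2, 3, 4]
  Insert 2 (step 5): P = [2, 5, 6, 7] / [4];  Q = [1, 2, 3, 4] / [5]
  Insert 1 (step 6): P = [1, 5, 6, 7] / [2] / [4];  Q = [1, 2, 3, 4] / [5] / [6]
  Insert 3 (step 7): P = [1, 3, 6, 7] / [2, 5] / [4];  Q = [1, 2, 3, 4] / [5, 7] / [6]
Final shape: (4, 2, 1).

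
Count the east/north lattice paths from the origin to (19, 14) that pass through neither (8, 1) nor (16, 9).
Number of paths = 688423784

Inclusion–exclusion. Total paths: C(33, 19) = 818809200. Through P₁: C(9, 8)·C(24, 11) = 22465296. Through P₂: C(25, 16)·C(8, 3) = 114406600. Since P₁ is strictly southwest of P₂, a monotone path through both must visit P₁ then P₂; paths through both = C(9, 8)·C(16, 8)·C(8, 3) = 6486480. Avoid both = 818809200 − 22465296 − 114406600 + 6486480 = 688423784.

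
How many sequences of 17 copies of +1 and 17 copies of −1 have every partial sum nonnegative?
C_17 = 129644790

These ballot sequences are counted by the Catalan number C_n = (1/(n + 1)) · C(2n, n). For n = 17: C_17 = (1/18) · C(34, 17) = 2333606220/18 = 129644790.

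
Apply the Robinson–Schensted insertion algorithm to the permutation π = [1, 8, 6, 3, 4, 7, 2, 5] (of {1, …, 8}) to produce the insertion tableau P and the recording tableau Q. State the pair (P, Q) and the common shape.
P = [1, 2, 4, 5] / [3, 7] / [6] / [8];  Q = [1, 2, 5, 6] / [3, 8] / [4] / [7];  common shape = (4, 2, 1, 1)

Row-insert the values π_1, π_2, … into P one at a time, bumping the leftmost entry strictly greater than the inserted value down to the next row. The recording tableau Q records, in position (i, j), the step at which that cell was added to P.
  Insert 1 (step 1): P = [1];  Q = [1]
  Insert 8 (step 2): P = [1, 8];  Q = [1, 2]
  Insert 6 (step 3): P = [1, 6] / [8];  Q = [1, 2] / [3]
  Insert 3 (step 4): P = [1, 3] / [6] / [8];  Q = [1, 2] / [3] / [4]
  Insert 4 (step 5): P = [1, 3, 4] / [6] / [8];  Q = [1, 2, 5] / [3] / [4]
  Insert 7 (step 6): P = [1, 3, 4, 7] / [6] / [8];  Q = [1, 2, 5, 6] / [3] / [4]
  Insert 2 (step 7): P = [1, 2, 4, 7] / [3] / [6] / [8];  Q = [1, 2, 5, 6] / [3] / [4] / [7]
  Insert 5 (step 8): P = [1, 2, 4, 5] / [3, 7] / [6] / [8];  Q = [1, 2, 5, 6] / [3, 8] / [4] / [7]
Final shape: (4, 2, 1, 1).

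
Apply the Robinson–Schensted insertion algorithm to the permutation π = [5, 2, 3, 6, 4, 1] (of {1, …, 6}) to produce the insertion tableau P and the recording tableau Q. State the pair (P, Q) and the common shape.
P = [1, 3, 4] / [2, 6] / [5];  Q = [1, 3, 4] / [2, 5] / [6];  common shape = (3, 2, 1)

Row-insert the values π_1, π_2, … into P one at a time, bumping the leftmost entry strictly greater than the inserted value down to the next row. The recording tableau Q records, in position (i, j), the step at which that cell was added to P.
  Insert 5 (step 1): P = [5];  Q = [1]
  Insert 2 (step 2): P = [2] / [5];  Q = [1] / [2]
  Insert 3 (step 3): P = [2, 3] / [5];  Q = [1, 3] / [2]
  Insert 6 (step 4): P = [2, 3, 6] / [5];  Q = [1, 3, 4] / [2]
  Insert 4 (step 5): P = [2, 3, 4] / [5, 6];  Q = [1, 3, 4] / [2, 5]
  Insert 1 (step 6): P = [1, 3, 4] / [2, 6] / [5];  Q = [1, 3, 4] / [2, 5] / [6]
Final shape: (3, 2, 1).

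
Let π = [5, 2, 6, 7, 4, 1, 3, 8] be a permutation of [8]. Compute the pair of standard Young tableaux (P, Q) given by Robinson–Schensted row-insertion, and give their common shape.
P = [1, 3, 7, 8] / [2, 4] / [5, 6];  Q = [1, 3, 4, 8] / [2, 5] / [6, 7];  common shape = (4, 2, 2)

Row-insert the values π_1, π_2, … into P one at a time, bumping the leftmost entry strictly greater than the inserted value down to the next row. The recording tableau Q records, in position (i, j), the step at which that cell was added to P.
  Insert 5 (step 1): P = [5];  Q = [1]
  Insert 2 (step 2): P = [2] / [5];  Q = [1] / [2]
  Insert 6 (step 3): P = [2, 6] / [5];  Q = [1, 3] / [2]
  Insert 7 (step 4): P = [2, 6, 7] / [5];  Q = [1, 3, 4] / [2]
  Insert 4 (step 5): P = [2, 4, 7] / [5, 6];  Q = [1, 3, 4] / [2, 5]
  Insert 1 (step 6): P = [1, 4, 7] / [2, 6] / [5];  Q = [1, 3, 4] / [2, 5] / [6]
  Insert 3 (step 7): P = [1, 3, 7] / [2, 4] / [5, 6];  Q = [1, 3, 4] / [2, 5] / [6, 7]
  Insert 8 (step 8): P = [1, 3, 7, 8] / [2, 4] / [5, 6];  Q = [1, 3, 4, 8] / [2, 5] / [6, 7]
Final shape: (4, 2, 2).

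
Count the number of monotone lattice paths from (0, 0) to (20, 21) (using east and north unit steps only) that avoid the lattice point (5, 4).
Number of paths = 197847874500

Total paths from (0, 0) to (20, 21): C(41, 20) = 269128937220. Paths through (5, 4): (paths (0, 0) → (5, 4)) × (paths (5, 4) → (20, 21)) = C(9, 5) · C(32, 15) = 126 · 565722720 = 71281062720. Avoidance count = 269128937220 − 71281062720 = 197847874500.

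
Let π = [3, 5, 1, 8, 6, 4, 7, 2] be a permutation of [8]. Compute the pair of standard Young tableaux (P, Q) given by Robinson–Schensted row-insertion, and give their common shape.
P = [1, 2, 6, 7] / [3, 4] / [5] / [8];  Q = [1, 2, 4, 7] / [3, 5] / [6] / [8];  common shape = (4, 2, 1, 1)

Row-insert the values π_1, π_2, … into P one at a time, bumping the leftmost entry strictly greater than the inserted value down to the next row. The recording tableau Q records, in position (i, j), the step at which that cell was added to P.
  Insert 3 (step 1): P = [3];  Q = [1]
  Insert 5 (step 2): P = [3, 5];  Q = [1, 2]
  Insert 1 (step 3): P = [1, 5] / [3];  Q = [1, 2] / [3]
  Insert 8 (step 4): P = [1, 5, 8] / [3];  Q = [1, 2, 4] / [3]
  Insert 6 (step 5): P = [1, 5, 6] / [3, 8];  Q = [1, 2, 4] / [3, 5]
  Insert 4 (step 6): P = [1, 4, 6] / [3, 5] / [8];  Q = [1, 2, 4] / [3, 5] / [6]
  Insert 7 (step 7): P = [1, 4, 6, 7] / [3, 5] / [8];  Q = [1, 2, 4, 7] / [3, 5] / [6]
  Insert 2 (step 8): P = [1, 2, 6, 7] / [3, 4] / [5] / [8];  Q = [1, 2, 4, 7] / [3, 5] / [6] / [8]
Final shape: (4, 2, 1, 1).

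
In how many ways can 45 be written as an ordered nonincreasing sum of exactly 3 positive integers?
p(45, 3 parts) = 169

Partitions of n into exactly k parts are in bijection with partitions of n − k into at most k parts (subtract 1 from each part). So p(45, exactly 3) = p(42, parts ≤ 3). Computing via the recurrence p(m, j) = p(m, j−1) + p(m−j, j) gives 169.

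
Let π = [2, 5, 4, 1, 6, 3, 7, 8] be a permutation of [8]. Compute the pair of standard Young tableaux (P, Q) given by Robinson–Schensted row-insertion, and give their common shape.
P = [1, 3, 6, 7, 8] / [2, 4] / [5];  Q = [1, 2, 5, 7, 8] / [3, 6] / [4];  common shape = (5, 2, 1)

Row-insert the values π_1, π_2, … into P one at a time, bumping the leftmost entry strictly greater than the inserted value down to the next row. The recording tableau Q records, in position (i, j), the step at which that cell was added to P.
  Insert 2 (step 1): P = [2];  Q = [1]
  Insert 5 (step 2): P = [2, 5];  Q = [1, 2]
  Insert 4 (step 3): P = [2, 4] / [5];  Q = [1, 2] / [3]
  Insert 1 (step 4): P = [1, 4] / [2] / [5];  Q = [1, 2] / [3] / [4]
  Insert 6 (step 5): P = [1, 4, 6] / [2] / [5];  Q = [1, 2, 5] / [3] / [4]
  Insert 3 (step 6): P = [1, 3, 6] / [2, 4] / [5];  Q = [1, 2, 5] / [3, 6] / [4]
  Insert 7 (step 7): P = [1, 3, 6, 7] / [2, 4] / [5];  Q = [1, 2, 5, 7] / [3, 6] / [4]
  Insert 8 (step 8): P = [1, 3, 6, 7, 8] / [2, 4] / [5];  Q = [1, 2, 5, 7, 8] / [3, 6] / [4]
Final shape: (5, 2, 1).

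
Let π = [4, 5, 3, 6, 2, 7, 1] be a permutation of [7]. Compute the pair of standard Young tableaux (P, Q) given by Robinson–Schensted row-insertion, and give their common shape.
P = [1, 5, 6, 7] / [2] / [3] / [4];  Q = [1, 2, 4, 6] / [3] / [5] / [7];  common shape = (4, 1, 1, 1)

Row-insert the values π_1, π_2, … into P one at a time, bumping the leftmost entry strictly greater than the inserted value down to the next row. The recording tableau Q records, in position (i, j), the step at which that cell was added to P.
  Insert 4 (step 1): P = [4];  Q = [1]
  Insert 5 (step 2): P = [4, 5];  Q = [1, 2]
  Insert 3 (step 3): P = [3, 5] / [4];  Q = [1, 2] / [3]
  Insert 6 (step 4): P = [3, 5, 6] / [4];  Q = [1, 2, 4] / [3]
  Insert 2 (step 5): P = [2, 5, 6] / [3] / [4];  Q = [1, 2, 4] / [3] / [5]
  Insert 7 (step 6): P = [2, 5, 6, 7] / [3] / [4];  Q = [1, 2, 4, 6] / [3] / [5]
  Insert 1 (step 7): P = [1, 5, 6, 7] / [2] / [3] / [4];  Q = [1, 2, 4, 6] / [3] / [5] / [7]
Final shape: (4, 1, 1, 1).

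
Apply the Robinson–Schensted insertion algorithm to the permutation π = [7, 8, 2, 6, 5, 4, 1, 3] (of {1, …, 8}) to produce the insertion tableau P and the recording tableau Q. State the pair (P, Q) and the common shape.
P = [1, 3] / [2, 4] / [5, 8] / [6] / [7];  Q = [1, 2] / [3, 4] / [5, 8] / [6] / [7];  common shape = (2, 2, 2, 1, 1)

Row-insert the values π_1, π_2, … into P one at a time, bumping the leftmost entry strictly greater than the inserted value down to the next row. The recording tableau Q records, in position (i, j), the step at which that cell was added to P.
  Insert 7 (step 1): P = [7];  Q = [1]
  Insert 8 (step 2): P = [7, 8];  Q = [1, 2]
  Insert 2 (step 3): P = [2, 8] / [7];  Q = [1, 2] / [3]
  Insert 6 (step 4): P = [2, 6] / [7, 8];  Q = [1, 2] / [3, 4]
  Insert 5 (step 5): P = [2, 5] / [6, 8] / [7];  Q = [1, 2] / [3, 4] / [5]
  Insert 4 (step 6): P = [2, 4] / [5, 8] / [6] / [7];  Q = [1, 2] / [3, 4] / [5] / [6]
  Insert 1 (step 7): P = [1, 4] / [2, 8] / [5] / [6] / [7];  Q = [1, 2] / [3, 4] / [5] / [6] / [7]
  Insert 3 (step 8): P = [1, 3] / [2, 4] / [5, 8] / [6] / [7];  Q = [1, 2] / [3, 4] / [5, 8] / [6] / [7]
Final shape: (2, 2, 2, 1, 1).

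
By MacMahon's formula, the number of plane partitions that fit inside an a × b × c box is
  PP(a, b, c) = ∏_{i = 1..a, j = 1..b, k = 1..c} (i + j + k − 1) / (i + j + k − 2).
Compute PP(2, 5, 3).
PP(2, 5, 3) = 1176

Evaluate the triple product over i = 1..2, j = 1..5, k = 1..3. The factors are (2/1) · (3/2) · (4/3) · (3/2) · (4/3) · (5/4) · (4/3) · (5/4) · … (30 factors total). The numerators and denominators telescope so the product is an integer; carrying out the multiplication exactly gives PP(2, 5, 3) = 1176.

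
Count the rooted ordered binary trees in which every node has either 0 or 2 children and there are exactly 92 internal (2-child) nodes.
C_92 = 15487357822491889407128326963778343232013931127835600

These full binary trees are counted by the Catalan number C_n = (1/(n + 1)) · C(2n, n). For n = 92: C_92 = (1/93) · C(184, 92) = 1440324277491745714862934407631385920577295594888710800/93 = 15487357822491889407128326963778343232013931127835600.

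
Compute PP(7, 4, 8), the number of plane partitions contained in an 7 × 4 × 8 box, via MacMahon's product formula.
PP(7, 4, 8) = 1318349483880

Evaluate the triple product over i = 1..7, j = 1..4, k = 1..8. The factors are (2/1) · (3/2) · (4/3) · (5/4) · (6/5) · (7/6) · (8/7) · (9/8) · … (224 factors total). The numerators and denominators telescope so the product is an integer; carrying out the multiplication exactly gives PP(7, 4, 8) = 1318349483880.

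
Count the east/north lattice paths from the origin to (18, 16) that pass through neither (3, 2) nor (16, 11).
Number of paths = 1259036235

Inclusion–exclusion. Total paths: C(34, 18) = 2203961430. Through P₁: C(5, 3)·C(29, 15) = 775587600. Through P₂: C(27, 16)·C(7, 2) = 273795795. Since P₁ is strictly southwest of P₂, a monotone path through both must visit P₁ then P₂; paths through both = C(5, 3)·C(22, 13)·C(7, 2) = 104458200. Avoid both = 2203961430 − 775587600 − 273795795 + 104458200 = 1259036235.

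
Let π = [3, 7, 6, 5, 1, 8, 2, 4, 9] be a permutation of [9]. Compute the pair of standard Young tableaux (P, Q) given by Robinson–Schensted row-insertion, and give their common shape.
P = [1, 2, 4, 9] / [3, 5, 8] / [6] / [7];  Q = [1, 2, 6, 9] / [3, 7, 8] / [4] / [5];  common shape = (4, 3, 1, 1)

Row-insert the values π_1, π_2, … into P one at a time, bumping the leftmost entry strictly greater than the inserted value down to the next row. The recording tableau Q records, in position (i, j), the step at which that cell was added to P.
  Insert 3 (step 1): P = [3];  Q = [1]
  Insert 7 (step 2): P = [3, 7];  Q = [1, 2]
  Insert 6 (step 3): P = [3, 6] / [7];  Q = [1, 2] / [3]
  Insert 5 (step 4): P = [3, 5] / [6] / [7];  Q = [1, 2] / [3] / [4]
  Insert 1 (step 5): P = [1, 5] / [3] / [6] / [7];  Q = [1, 2] / [3] / [4] / [5]
  Insert 8 (step 6): P = [1, 5, 8] / [3] / [6] / [7];  Q = [1, 2, 6] / [3] / [4] / [5]
  Insert 2 (step 7): P = [1, 2, 8] / [3, 5] / [6] / [7];  Q = [1, 2, 6] / [3, 7] / [4] / [5]
  Insert 4 (step 8): P = [1, 2, 4] / [3, 5, 8] / [6] / [7];  Q = [1, 2, 6] / [3, 7, 8] / [4] / [5]
  Insert 9 (step 9): P = [1, 2, 4, 9] / [3, 5, 8] / [6] / [7];  Q = [1, 2, 6, 9] / [3, 7, 8] / [4] / [5]
Final shape: (4, 3, 1, 1).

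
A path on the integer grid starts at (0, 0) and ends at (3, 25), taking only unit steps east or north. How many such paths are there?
Number of paths = 3276

A monotone lattice path from (0, 0) to (3, 25) consists of 3 east steps and 25 north steps in some order, so it is determined by which 3 of the 28 steps are east. The count is C(28, 3) = 3276.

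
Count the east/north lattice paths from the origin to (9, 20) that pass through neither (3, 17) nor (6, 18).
Number of paths = 8618885

Inclusion–exclusion. Total paths: C(29, 9) = 10015005. Through P₁: C(20, 3)·C(9, 6) = 95760. Through P₂: C(24, 6)·C(5, 3) = 1345960. Since P₁ is strictly southwest of P₂, a monotone path through both must visit P₁ then P₂; paths through both = C(20, 3)·C(4, 3)·C(5, 3) = 45600. Avoid both = 10015005 − 95760 − 1345960 + 45600 = 8618885.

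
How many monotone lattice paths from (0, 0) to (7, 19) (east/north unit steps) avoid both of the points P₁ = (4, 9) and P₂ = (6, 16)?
Number of paths = 257818

Inclusion–exclusion. Total paths: C(26, 7) = 657800. Through P₁: C(13, 4)·C(13, 3) = 204490. Through P₂: C(22, 6)·C(4, 1) = 298452. Since P₁ is strictly southwest of P₂, a monotone path through both must visit P₁ then P₂; paths through both = C(13, 4)·C(9, 2)·C(4, 1) = 102960. Avoid both = 657800 − 204490 − 298452 + 102960 = 257818.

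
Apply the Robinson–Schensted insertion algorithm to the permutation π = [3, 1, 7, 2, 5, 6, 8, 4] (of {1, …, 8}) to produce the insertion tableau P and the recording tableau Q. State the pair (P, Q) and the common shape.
P = [1, 2, 4, 6, 8] / [3, 5] / [7];  Q = [1, 3, 5, 6, 7] / [2, 4] / [8];  common shape = (5, 2, 1)

Row-insert the values π_1, π_2, … into P one at a time, bumping the leftmost entry strictly greater than the inserted value down to the next row. The recording tableau Q records, in position (i, j), the step at which that cell was added to P.
  Insert 3 (step 1): P = [3];  Q = [1]
  Insert 1 (step 2): P = [1] / [3];  Q = [1] / [2]
  Insert 7 (step 3): P = [1, 7] / [3];  Q = [1, 3] / [2]
  Insert 2 (step 4): P = [1, 2] / [3, 7];  Q = [1, 3] / [2, 4]
  Insert 5 (step 5): P = [1, 2, 5] / [3, 7];  Q = [1, 3, 5] / [2, 4]
  Insert 6 (step 6): P = [1, 2, 5, 6] / [3, 7];  Q = [1, 3, 5, 6] / [2, 4]
  Insert 8 (step 7): P = [1, 2, 5, 6, 8] / [3, 7];  Q = [1, 3, 5, 6, 7] / [2, 4]
  Insert 4 (step 8): P = [1, 2, 4, 6, 8] / [3, 5] / [7];  Q = [1, 3, 5, 6, 7] / [2, 4] / [8]
Final shape: (5, 2, 1).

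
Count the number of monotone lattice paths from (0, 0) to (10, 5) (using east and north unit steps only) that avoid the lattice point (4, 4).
Number of paths = 2513

Total paths from (0, 0) to (10, 5): C(15, 10) = 3003. Paths through (4, 4): (paths (0, 0) → (4, 4)) × (paths (4, 4) → (10, 5)) = C(8, 4) · C(7, 6) = 70 · 7 = 490. Avoidance count = 3003 − 490 = 2513.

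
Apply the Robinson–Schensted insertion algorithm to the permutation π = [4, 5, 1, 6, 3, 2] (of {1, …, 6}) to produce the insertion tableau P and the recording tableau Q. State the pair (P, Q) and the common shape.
P = [1, 2, 6] / [3, 5] / [4];  Q = [1, 2, 4] / [3, 5] / [6];  common shape = (3, 2, 1)

Row-insert the values π_1, π_2, … into P one at a time, bumping the leftmost entry strictly greater than the inserted value down to the next row. The recording tableau Q records, in position (i, j), the step at which that cell was added to P.
  Insert 4 (step 1): P = [4];  Q = [1]
  Insert 5 (step 2): P = [4, 5];  Q = [1, 2]
  Insert 1 (step 3): P = [1, 5] / [4];  Q = [1, 2] / [3]
  Insert 6 (step 4): P = [1, 5, 6] / [4];  Q = [1, 2, 4] / [3]
  Insert 3 (step 5): P = [1, 3, 6] / [4, 5];  Q = [1, 2, 4] / [3, 5]
  Insert 2 (step 6): P = [1, 2, 6] / [3, 5] / [4];  Q = [1, 2, 4] / [3, 5] / [6]
Final shape: (3, 2, 1).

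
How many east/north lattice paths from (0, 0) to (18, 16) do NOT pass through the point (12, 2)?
Number of paths = 2200434270

Total paths from (0, 0) to (18, 16): C(34, 18) = 2203961430. Paths through (12, 2): (paths (0, 0) → (12, 2)) × (paths (12, 2) → (18, 16)) = C(14, 12) · C(20, 6) = 91 · 38760 = 3527160. Avoidance count = 2203961430 − 3527160 = 2200434270.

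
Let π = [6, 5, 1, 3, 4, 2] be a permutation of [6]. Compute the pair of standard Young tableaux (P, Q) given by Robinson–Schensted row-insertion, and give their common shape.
P = [1, 2, 4] / [3] / [5] / [6];  Q = [1, 4, 5] / [2] / [3] / [6];  common shape = (3, 1, 1, 1)

Row-insert the values π_1, π_2, … into P one at a time, bumping the leftmost entry strictly greater than the inserted value down to the next row. The recording tableau Q records, in position (i, j), the step at which that cell was added to P.
  Insert 6 (step 1): P = [6];  Q = [1]
  Insert 5 (step 2): P = [5] / [6];  Q = [1] / [2]
  Insert 1 (step 3): P = [1] / [5] / [6];  Q = [1] / [2] / [3]
  Insert 3 (step 4): P = [1, 3] / [5] / [6];  Q = [1, 4] / [2] / [3]
  Insert 4 (step 5): P = [1, 3, 4] / [5] / [6];  Q = [1, 4, 5] / [2] / [3]
  Insert 2 (step 6): P = [1, 2, 4] / [3] / [5] / [6];  Q = [1, 4, 5] / [2] / [3] / [6]
Final shape: (3, 1, 1, 1).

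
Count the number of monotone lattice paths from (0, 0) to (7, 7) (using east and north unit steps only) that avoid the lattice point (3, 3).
Number of paths = 2032

Total paths from (0, 0) to (7, 7): C(14, 7) = 3432. Paths through (3, 3): (paths (0, 0) → (3, 3)) × (paths (3, 3) → (7, 7)) = C(6, 3) · C(8, 4) = 20 · 70 = 1400. Avoidance count = 3432 − 1400 = 2032.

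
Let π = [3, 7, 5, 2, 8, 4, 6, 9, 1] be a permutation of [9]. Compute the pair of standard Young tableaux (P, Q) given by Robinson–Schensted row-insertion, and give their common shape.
P = [1, 4, 6, 9] / [2, 5, 8] / [3] / [7];  Q = [1, 2, 5, 8] / [3, 6, 7] / [4] / [9];  common shape = (4, 3, 1, 1)

Row-insert the values π_1, π_2, … into P one at a time, bumping the leftmost entry strictly greater than the inserted value down to the next row. The recording tableau Q records, in position (i, j), the step at which that cell was added to P.
  Insert 3 (step 1): P = [3];  Q = [1]
  Insert 7 (step 2): P = [3, 7];  Q = [1, 2]
  Insert 5 (step 3): P = [3, 5] / [7];  Q = [1, 2] / [3]
  Insert 2 (step 4): P = [2, 5] / [3] / [7];  Q = [1, 2] / [3] / [4]
  Insert 8 (step 5): P = [2, 5, 8] / [3] / [7];  Q = [1, 2, 5] / [3] / [4]
  Insert 4 (step 6): P = [2, 4, 8] / [3, 5] / [7];  Q = [1, 2, 5] / [3, 6] / [4]
  Insert 6 (step 7): P = [2, 4, 6] / [3, 5, 8] / [7];  Q = [1, 2, 5] / [3, 6, 7] / [4]
  Insert 9 (step 8): P = [2, 4, 6, 9] / [3, 5, 8] / [7];  Q = [1, 2, 5, 8] / [3, 6, 7] / [4]
  Insert 1 (step 9): P = [1, 4, 6, 9] / [2, 5, 8] / [3] / [7];  Q = [1, 2, 5, 8] / [3, 6, 7] / [4] / [9]
Final shape: (4, 3, 1, 1).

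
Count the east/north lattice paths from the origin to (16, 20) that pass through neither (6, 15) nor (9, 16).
Number of paths = 6542364048

Inclusion–exclusion. Total paths: C(36, 16) = 7307872110. Through P₁: C(21, 6)·C(15, 10) = 162954792. Through P₂: C(25, 9)·C(11, 7) = 674181750. Since P₁ is strictly southwest of P₂, a monotone path through both must visit P₁ then P₂; paths through both = C(21, 6)·C(4, 3)·C(11, 7) = 71628480. Avoid both = 7307872110 − 162954792 − 674181750 + 71628480 = 6542364048.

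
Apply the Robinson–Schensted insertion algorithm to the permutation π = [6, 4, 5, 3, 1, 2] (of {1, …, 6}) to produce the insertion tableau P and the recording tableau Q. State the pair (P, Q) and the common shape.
P = [1, 2] / [3, 5] / [4] / [6];  Q = [1, 3] / [2, 6] / [4] / [5];  common shape = (2, 2, 1, 1)

Row-insert the values π_1, π_2, … into P one at a time, bumping the leftmost entry strictly greater than the inserted value down to the next row. The recording tableau Q records, in position (i, j), the step at which that cell was added to P.
  Insert 6 (step 1): P = [6];  Q = [1]
  Insert 4 (step 2): P = [4] / [6];  Q = [1] / [2]
  Insert 5 (step 3): P = [4, 5] / [6];  Q = [1, 3] / [2]
  Insert 3 (step 4): P = [3, 5] / [4] / [6];  Q = [1, 3] / [2] / [4]
  Insert 1 (step 5): P = [1, 5] / [3] / [4] / [6];  Q = [1, 3] / [2] / [4] / [5]
  Insert 2 (step 6): P = [1, 2] / [3, 5] / [4] / [6];  Q = [1, 3] / [2, 6] / [4] / [5]
Final shape: (2, 2, 1, 1).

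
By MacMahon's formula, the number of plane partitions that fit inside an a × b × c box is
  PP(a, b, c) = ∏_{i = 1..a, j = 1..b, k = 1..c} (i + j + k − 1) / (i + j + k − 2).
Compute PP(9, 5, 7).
PP(9, 5, 7) = 2424984388825856

Evaluate the triple product over i = 1..9, j = 1..5, k = 1..7. The factors are (2/1) · (3/2) · (4/3) · (5/4) · (6/5) · (7/6) · (8/7) · (3/2) · … (315 factors total). The numerators and denominators telescope so the product is an integer; carrying out the multiplication exactly gives PP(9, 5, 7) = 2424984388825856.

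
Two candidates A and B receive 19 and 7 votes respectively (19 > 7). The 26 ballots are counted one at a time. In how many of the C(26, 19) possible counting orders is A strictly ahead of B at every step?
Strict-lead orderings = 303600

Total orderings of the 26 votes with 19 for A: C(26, 19) = 657800. By the Bertrand ballot formula (Cycle Lemma / reflection principle), the number of orderings in which A is strictly ahead of B throughout is (p − q)/(p + q) · C(p + q, p) = (19 − 7)/(19 + 7) · 657800 = 303600.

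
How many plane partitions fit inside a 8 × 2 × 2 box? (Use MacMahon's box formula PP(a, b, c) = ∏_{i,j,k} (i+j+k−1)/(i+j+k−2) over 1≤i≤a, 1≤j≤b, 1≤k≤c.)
PP(8, 2, 2) = 825

Evaluate the triple product over i = 1..8, j = 1..2, k = 1..2. The factors are (2/1) · (3/2) · (3/2) · (4/3) · (3/2) · (4/3) · (4/3) · (5/4) · … (32 factors total). The numerators and denominators telescope so the product is an integer; carrying out the multiplication exactly gives PP(8, 2, 2) = 825.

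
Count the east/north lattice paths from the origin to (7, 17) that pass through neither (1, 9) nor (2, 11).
Number of paths = 293898

Inclusion–exclusion. Total paths: C(24, 7) = 346104. Through P₁: C(10, 1)·C(14, 6) = 30030. Through P₂: C(13, 2)·C(11, 5) = 36036. Since P₁ is strictly southwest of P₂, a monotone path through both must visit P₁ then P₂; paths through both = C(10, 1)·C(3, 1)·C(11, 5) = 13860. Avoid both = 346104 − 30030 − 36036 + 13860 = 293898.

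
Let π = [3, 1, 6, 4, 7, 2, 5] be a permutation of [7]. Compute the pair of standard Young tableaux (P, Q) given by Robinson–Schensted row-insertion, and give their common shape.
P = [1, 2, 5] / [3, 4, 7] / [6];  Q = [1, 3, 5] / [2, 4, 7] / [6];  common shape = (3, 3, 1)

Row-insert the values π_1, π_2, … into P one at a time, bumping the leftmost entry strictly greater than the inserted value down to the next row. The recording tableau Q records, in position (i, j), the step at which that cell was added to P.
  Insert 3 (step 1): P = [3];  Q = [1]
  Insert 1 (step 2): P = [1] / [3];  Q = [1] / [2]
  Insert 6 (step 3): P = [1, 6] / [3];  Q = [1, 3] / [2]
  Insert 4 (step 4): P = [1, 4] / [3, 6];  Q = [1, 3] / [2, 4]
  Insert 7 (step 5): P = [1, 4, 7] / [3, 6];  Q = [1, 3, 5] / [2, 4]
  Insert 2 (step 6): P = [1, 2, 7] / [3, 4] / [6];  Q = [1, 3, 5] / [2, 4] / [6]
  Insert 5 (step 7): P = [1, 2, 5] / [3, 4, 7] / [6];  Q = [1, 3, 5] / [2, 4, 7] / [6]
Final shape: (3, 3, 1).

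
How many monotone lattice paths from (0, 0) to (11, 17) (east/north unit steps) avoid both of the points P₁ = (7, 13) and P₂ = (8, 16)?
Number of paths = 14346216

Inclusion–exclusion. Total paths: C(28, 11) = 21474180. Through P₁: C(20, 7)·C(8, 4) = 5426400. Through P₂: C(24, 8)·C(4, 3) = 2941884. Since P₁ is strictly southwest of P₂, a monotone path through both must visit P₁ then P₂; paths through both = C(20, 7)·C(4, 1)·C(4, 3) = 1240320. Avoid both = 21474180 − 5426400 − 2941884 + 1240320 = 14346216.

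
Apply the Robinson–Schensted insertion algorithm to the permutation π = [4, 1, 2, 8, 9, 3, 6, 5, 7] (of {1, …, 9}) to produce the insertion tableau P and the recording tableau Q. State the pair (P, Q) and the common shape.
P = [1, 2, 3, 5, 7] / [4, 6, 9] / [8];  Q = [1, 3, 4, 5, 9] / [2, 6, 7] / [8];  common shape = (5, 3, 1)

Row-insert the values π_1, π_2, … into P one at a time, bumping the leftmost entry strictly greater than the inserted value down to the next row. The recording tableau Q records, in position (i, j), the step at which that cell was added to P.
  Insert 4 (step 1): P = [4];  Q = [1]
  Insert 1 (step 2): P = [1] / [4];  Q = [1] / [2]
  Insert 2 (step 3): P = [1, 2] / [4];  Q = [1, 3] / [2]
  Insert 8 (step 4): P = [1, 2, 8] / [4];  Q = [1, 3, 4] / [2]
  Insert 9 (step 5): P = [1, 2, 8, 9] / [4];  Q = [1, 3, 4, 5] / [2]
  Insert 3 (step 6): P = [1, 2, 3, 9] / [4, 8];  Q = [1, 3, 4, 5] / [2, 6]
  Insert 6 (step 7): P = [1, 2, 3, 6] / [4, 8, 9];  Q = [1, 3, 4, 5] / [2, 6, 7]
  Insert 5 (step 8): P = [1, 2, 3, 5] / [4, 6, 9] / [8];  Q = [1, 3, 4, 5] / [2, 6, 7] / [8]
  Insert 7 (step 9): P = [1, 2, 3, 5, 7] / [4, 6, 9] / [8];  Q = [1, 3, 4, 5, 9] / [2, 6, 7] / [8]
Final shape: (5, 3, 1).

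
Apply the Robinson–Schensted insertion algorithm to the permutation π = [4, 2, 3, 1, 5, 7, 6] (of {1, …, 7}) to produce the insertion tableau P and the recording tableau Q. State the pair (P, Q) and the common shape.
P = [1, 3, 5, 6] / [2, 7] / [4];  Q = [1, 3, 5, 6] / [2, 7] / [4];  common shape = (4, 2, 1)

Row-insert the values π_1, π_2, … into P one at a time, bumping the leftmost entry strictly greater than the inserted value down to the next row. The recording tableau Q records, in position (i, j), the step at which that cell was added to P.
  Insert 4 (step 1): P = [4];  Q = [1]
  Insert 2 (step 2): P = [2] / [4];  Q = [1] / [2]
  Insert 3 (step 3): P = [2, 3] / [4];  Q = [1, 3] / [2]
  Insert 1 (step 4): P = [1, 3] / [2] / [4];  Q = [1, 3] / [2] / [4]
  Insert 5 (step 5): P = [1, 3, 5] / [2] / [4];  Q = [1, 3, 5] / [2] / [4]
  Insert 7 (step 6): P = [1, 3, 5, 7] / [2] / [4];  Q = [1, 3, 5, 6] / [2] / [4]
  Insert 6 (step 7): P = [1, 3, 5, 6] / [2, 7] / [4];  Q = [1, 3, 5, 6] / [2, 7] / [4]
Final shape: (4, 2, 1).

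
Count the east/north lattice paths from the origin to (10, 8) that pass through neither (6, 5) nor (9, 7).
Number of paths = 13948

Inclusion–exclusion. Total paths: C(18, 10) = 43758. Through P₁: C(11, 6)·C(7, 4) = 16170. Through P₂: C(16, 9)·C(2, 1) = 22880. Since P₁ is strictly southwest of P₂, a monotone path through both must visit P₁ then P₂; paths through both = C(11, 6)·C(5, 3)·C(2, 1) = 9240. Avoid both = 43758 − 16170 − 22880 + 9240 = 13948.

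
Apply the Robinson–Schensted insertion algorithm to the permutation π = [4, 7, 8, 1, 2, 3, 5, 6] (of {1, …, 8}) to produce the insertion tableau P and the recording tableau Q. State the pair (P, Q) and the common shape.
P = [1, 2, 3, 5, 6] / [4, 7, 8];  Q = [1, 2, 3, 7, 8] / [4, 5, 6];  common shape = (5, 3)

Row-insert the values π_1, π_2, … into P one at a time, bumping the leftmost entry strictly greater than the inserted value down to the next row. The recording tableau Q records, in position (i, j), the step at which that cell was added to P.
  Insert 4 (step 1): P = [4];  Q = [1]
  Insert 7 (step 2): P = [4, 7];  Q = [1, 2]
  Insert 8 (step 3): P = [4, 7, 8];  Q = [1, 2, 3]
  Insert 1 (step 4): P = [1, 7, 8] / [4];  Q = [1, 2, 3] / [4]
  Insert 2 (step 5): P = [1, 2, 8] / [4, 7];  Q = [1, 2, 3] / [4, 5]
  Insert 3 (step 6): P = [1, 2, 3] / [4, 7, 8];  Q = [1, 2, 3] / [4, 5, 6]
  Insert 5 (step 7): P = [1, 2, 3, 5] / [4, 7, 8];  Q = [1, 2, 3, 7] / [4, 5, 6]
  Insert 6 (step 8): P = [1, 2, 3, 5, 6] / [4, 7, 8];  Q = [1, 2, 3, 7, 8] / [4, 5, 6]
Final shape: (5, 3).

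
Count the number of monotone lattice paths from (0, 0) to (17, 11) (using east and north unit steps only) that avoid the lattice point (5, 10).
Number of paths = 21435141

Total paths from (0, 0) to (17, 11): C(28, 17) = 21474180. Paths through (5, 10): (paths (0, 0) → (5, 10)) × (paths (5, 10) → (17, 11)) = C(15, 5) · C(13, 12) = 3003 · 13 = 39039. Avoidance count = 21474180 − 39039 = 21435141.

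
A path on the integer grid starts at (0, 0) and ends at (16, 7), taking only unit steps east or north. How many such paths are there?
Number of paths = 245157

A monotone lattice path from (0, 0) to (16, 7) consists of 16 east steps and 7 north steps in some order, so it is determined by which 16 of the 23 steps are east. The count is C(23, 16) = 245157.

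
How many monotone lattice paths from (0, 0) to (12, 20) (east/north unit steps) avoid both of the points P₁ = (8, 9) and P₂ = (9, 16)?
Number of paths = 127912365

Inclusion–exclusion. Total paths: C(32, 12) = 225792840. Through P₁: C(17, 8)·C(15, 4) = 33183150. Through P₂: C(25, 9)·C(7, 3) = 71504125. Since P₁ is strictly southwest of P₂, a monotone path through both must visit P₁ then P₂; paths through both = C(17, 8)·C(8, 1)·C(7, 3) = 6806800. Avoid both = 225792840 − 33183150 − 71504125 + 6806800 = 127912365.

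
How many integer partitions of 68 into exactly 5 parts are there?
p(68, 5 parts) = 8529

Partitions of n into exactly k parts are in bijection with partitions of n − k into at most k parts (subtract 1 from each part). So p(68, exactly 5) = p(63, parts ≤ 5). Computing via the recurrence p(m, j) = p(m, j−1) + p(m−j, j) gives 8529.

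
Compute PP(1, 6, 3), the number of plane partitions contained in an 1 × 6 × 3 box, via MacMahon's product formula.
PP(1, 6, 3) = 84

Evaluate the triple product over i = 1..1, j = 1..6, k = 1..3. The factors are (2/1) · (3/2) · (4/3) · (3/2) · (4/3) · (5/4) · (4/3) · (5/4) · … (18 factors total). The numerators and denominators telescope so the product is an integer; carrying out the multiplication exactly gives PP(1, 6, 3) = 84.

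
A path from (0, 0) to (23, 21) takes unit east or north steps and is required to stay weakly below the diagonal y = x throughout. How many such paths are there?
Number of paths = 251577050010

By the reflection principle (André's argument), the number of monotone paths to (23, 21) with n ≤ m that never go above y = x is C(44, 23) − C(44, 24) = 2012616400080 − 1761039350070 = 251577050010.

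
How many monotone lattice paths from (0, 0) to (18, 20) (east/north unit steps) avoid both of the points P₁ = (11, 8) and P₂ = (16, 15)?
Number of paths = 24715310523

Inclusion–exclusion. Total paths: C(38, 18) = 33578000610. Through P₁: C(19, 11)·C(19, 7) = 3808425816. Through P₂: C(31, 16)·C(7, 2) = 6311344095. Since P₁ is strictly southwest of P₂, a monotone path through both must visit P₁ then P₂; paths through both = C(19, 11)·C(12, 5)·C(7, 2) = 1257079824. Avoid both = 33578000610 − 3808425816 − 6311344095 + 1257079824 = 24715310523.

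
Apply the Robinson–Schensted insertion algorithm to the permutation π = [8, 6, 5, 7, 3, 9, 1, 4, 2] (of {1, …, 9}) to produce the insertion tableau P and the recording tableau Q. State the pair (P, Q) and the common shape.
P = [1, 2, 9] / [3, 4] / [5, 7] / [6] / [8];  Q = [1, 4, 6] / [2, 8] / [3, 9] / [5] / [7];  common shape = (3, 2, 2, 1, 1)

Row-insert the values π_1, π_2, … into P one at a time, bumping the leftmost entry strictly greater than the inserted value down to the next row. The recording tableau Q records, in position (i, j), the step at which that cell was added to P.
  Insert 8 (step 1): P = [8];  Q = [1]
  Insert 6 (step 2): P = [6] / [8];  Q = [1] / [2]
  Insert 5 (step 3): P = [5] / [6] / [8];  Q = [1] / [2] / [3]
  Insert 7 (step 4): P = [5, 7] / [6] / [8];  Q = [1, 4] / [2] / [3]
  Insert 3 (step 5): P = [3, 7] / [5] / [6] / [8];  Q = [1, 4] / [2] / [3] / [5]
  Insert 9 (step 6): P = [3, 7, 9] / [5] / [6] / [8];  Q = [1, 4, 6] / [2] / [3] / [5]
  Insert 1 (step 7): P = [1, 7, 9] / [3] / [5] / [6] / [8];  Q = [1, 4, 6] / [2] / [3] / [5] / [7]
  Insert 4 (step 8): P = [1, 4, 9] / [3, 7] / [5] / [6] / [8];  Q = [1, 4, 6] / [2, 8] / [3] / [5] / [7]
  Insert 2 (step 9): P = [1, 2, 9] / [3, 4] / [5, 7] / [6] / [8];  Q = [1, 4, 6] / [2, 8] / [3, 9] / [5] / [7]
Final shape: (3, 2, 2, 1, 1).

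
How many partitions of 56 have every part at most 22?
p(56, parts ≤ 22) = 473030

Use the recurrence p(n, m) = p(n, m−1) + p(n−m, m): either the largest part is < m (count p(n, m−1)) or the largest part is exactly m (remove one copy of m, count p(n−m, m)). With p(0, ·) = 1 this gives p(56, parts ≤ 22) = 473030. (By conjugating Young diagrams, this also counts partitions of 56 into at most 22 parts.)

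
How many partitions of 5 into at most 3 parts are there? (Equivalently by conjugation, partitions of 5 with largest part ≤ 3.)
p(5, parts ≤ 3) = 5

Partitions of 5 with all parts ≤ 3: 3+2, 3+1+1, 2+2+1, 2+1+1+1, 1+1+1+1+1. Count = 5.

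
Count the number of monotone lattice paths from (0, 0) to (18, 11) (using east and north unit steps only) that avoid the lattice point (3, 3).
Number of paths = 24791010

Total paths from (0, 0) to (18, 11): C(29, 18) = 34597290. Paths through (3, 3): (paths (0, 0) → (3, 3)) × (paths (3, 3) → (18, 11)) = C(6, 3) · C(23, 15) = 20 · 490314 = 9806280. Avoidance count = 34597290 − 9806280 = 24791010.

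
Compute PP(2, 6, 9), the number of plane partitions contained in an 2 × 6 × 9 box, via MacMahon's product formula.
PP(2, 6, 9) = 5725720

Evaluate the triple product over i = 1..2, j = 1..6, k = 1..9. The factors are (2/1) · (3/2) · (4/3) · (5/4) · (6/5) · (7/6) · (8/7) · (9/8) · … (108 factors total). The numerators and denominators telescope so the product is an integer; carrying out the multiplication exactly gives PP(2, 6, 9) = 5725720.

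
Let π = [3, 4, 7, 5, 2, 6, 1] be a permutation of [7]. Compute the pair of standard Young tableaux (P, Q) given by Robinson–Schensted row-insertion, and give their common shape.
P = [1, 4, 5, 6] / [2] / [3] / [7];  Q = [1, 2, 3, 6] / [4] / [5] / [7];  common shape = (4, 1, 1, 1)

Row-insert the values π_1, π_2, … into P one at a time, bumping the leftmost entry strictly greater than the inserted value down to the next row. The recording tableau Q records, in position (i, j), the step at which that cell was added to P.
  Insert 3 (step 1): P = [3];  Q = [1]
  Insert 4 (step 2): P = [3, 4];  Q = [1, 2]
  Insert 7 (step 3): P = [3, 4, 7];  Q = [1, 2, 3]
  Insert 5 (step 4): P = [3, 4, 5] / [7];  Q = [1, 2, 3] / [4]
  Insert 2 (step 5): P = [2, 4, 5] / [3] / [7];  Q = [1, 2, 3] / [4] / [5]
  Insert 6 (step 6): P = [2, 4, 5, 6] / [3] / [7];  Q = [1, 2, 3, 6] / [4] / [5]
  Insert 1 (step 7): P = [1, 4, 5, 6] / [2] / [3] / [7];  Q = [1, 2, 3, 6] / [4] / [5] / [7]
Final shape: (4, 1, 1, 1).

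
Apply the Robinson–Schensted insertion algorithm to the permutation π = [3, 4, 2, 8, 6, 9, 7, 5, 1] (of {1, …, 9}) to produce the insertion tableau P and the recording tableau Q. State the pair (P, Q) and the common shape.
P = [1, 4, 5, 7] / [2, 6, 9] / [3] / [8];  Q = [1, 2, 4, 6] / [3, 5, 7] / [8] / [9];  common shape = (4, 3, 1, 1)

Row-insert the values π_1, π_2, … into P one at a time, bumping the leftmost entry strictly greater than the inserted value down to the next row. The recording tableau Q records, in position (i, j), the step at which that cell was added to P.
  Insert 3 (step 1): P = [3];  Q = [1]
  Insert 4 (step 2): P = [3, 4];  Q = [1, 2]
  Insert 2 (step 3): P = [2, 4] / [3];  Q = [1, 2] / [3]
  Insert 8 (step 4): P = [2, 4, 8] / [3];  Q = [1, 2, 4] / [3]
  Insert 6 (step 5): P = [2, 4, 6] / [3, 8];  Q = [1, 2, 4] / [3, 5]
  Insert 9 (step 6): P = [2, 4, 6, 9] / [3, 8];  Q = [1, 2, 4, 6] / [3, 5]
  Insert 7 (step 7): P = [2, 4, 6, 7] / [3, 8, 9];  Q = [1, 2, 4, 6] / [3, 5, 7]
  Insert 5 (step 8): P = [2, 4, 5, 7] / [3, 6, 9] / [8];  Q = [1, 2, 4, 6] / [3, 5, 7] / [8]
  Insert 1 (step 9): P = [1, 4, 5, 7] / [2, 6, 9] / [3] / [8];  Q = [1, 2, 4, 6] / [3, 5, 7] / [8] / [9]
Final shape: (4, 3, 1, 1).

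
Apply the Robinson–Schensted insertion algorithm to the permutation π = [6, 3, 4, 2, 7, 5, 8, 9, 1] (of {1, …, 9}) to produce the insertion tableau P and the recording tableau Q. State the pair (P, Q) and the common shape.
P = [1, 4, 5, 8, 9] / [2, 7] / [3] / [6];  Q = [1, 3, 5, 7, 8] / [2, 6] / [4] / [9];  common shape = (5, 2, 1, 1)

Row-insert the values π_1, π_2, … into P one at a time, bumping the leftmost entry strictly greater than the inserted value down to the next row. The recording tableau Q records, in position (i, j), the step at which that cell was added to P.
  Insert 6 (step 1): P = [6];  Q = [1]
  Insert 3 (step 2): P = [3] / [6];  Q = [1] / [2]
  Insert 4 (step 3): P = [3, 4] / [6];  Q = [1, 3] / [2]
  Insert 2 (step 4): P = [2, 4] / [3] / [6];  Q = [1, 3] / [2] / [4]
  Insert 7 (step 5): P = [2, 4, 7] / [3] / [6];  Q = [1, 3, 5] / [2] / [4]
  Insert 5 (step 6): P = [2, 4, 5] / [3, 7] / [6];  Q = [1, 3, 5] / [2, 6] / [4]
  Insert 8 (step 7): P = [2, 4, 5, 8] / [3, 7] / [6];  Q = [1, 3, 5, 7] / [2, 6] / [4]
  Insert 9 (step 8): P = [2, 4, 5, 8, 9] / [3, 7] / [6];  Q = [1, 3, 5, 7, 8] / [2, 6] / [4]
  Insert 1 (step 9): P = [1, 4, 5, 8, 9] / [2, 7] / [3] / [6];  Q = [1, 3, 5, 7, 8] / [2, 6] / [4] / [9]
Final shape: (5, 2, 1, 1).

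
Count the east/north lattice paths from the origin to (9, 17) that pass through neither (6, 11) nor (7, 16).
Number of paths = 1572263

Inclusion–exclusion. Total paths: C(26, 9) = 3124550. Through P₁: C(17, 6)·C(9, 3) = 1039584. Through P₂: C(23, 7)·C(3, 2) = 735471. Since P₁ is strictly southwest of P₂, a monotone path through both must visit P₁ then P₂; paths through both = C(17, 6)·C(6, 1)·C(3, 2) = 222768. Avoid both = 3124550 − 1039584 − 735471 + 222768 = 1572263.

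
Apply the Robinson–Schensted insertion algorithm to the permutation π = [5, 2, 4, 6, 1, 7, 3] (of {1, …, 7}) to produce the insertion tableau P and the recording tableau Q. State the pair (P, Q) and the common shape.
P = [1, 3, 6, 7] / [2, 4] / [5];  Q = [1, 3, 4, 6] / [2, 7] / [5];  common shape = (4, 2, 1)

Row-insert the values π_1, π_2, … into P one at a time, bumping the leftmost entry strictly greater than the inserted value down to the next row. The recording tableau Q records, in position (i, j), the step at which that cell was added to P.
  Insert 5 (step 1): P = [5];  Q = [1]
  Insert 2 (step 2): P = [2] / [5];  Q = [1] / [2]
  Insert 4 (step 3): P = [2, 4] / [5];  Q = [1, 3] / [2]
  Insert 6 (step 4): P = [2, 4, 6] / [5];  Q = [1, 3, 4] / [2]
  Insert 1 (step 5): P = [1, 4, 6] / [2] / [5];  Q = [1, 3, 4] / [2] / [5]
  Insert 7 (step 6): P = [1, 4, 6, 7] / [2] / [5];  Q = [1, 3, 4, 6] / [2] / [5]
  Insert 3 (step 7): P = [1, 3, 6, 7] / [2, 4] / [5];  Q = [1, 3, 4, 6] / [2, 7] / [5]
Final shape: (4, 2, 1).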